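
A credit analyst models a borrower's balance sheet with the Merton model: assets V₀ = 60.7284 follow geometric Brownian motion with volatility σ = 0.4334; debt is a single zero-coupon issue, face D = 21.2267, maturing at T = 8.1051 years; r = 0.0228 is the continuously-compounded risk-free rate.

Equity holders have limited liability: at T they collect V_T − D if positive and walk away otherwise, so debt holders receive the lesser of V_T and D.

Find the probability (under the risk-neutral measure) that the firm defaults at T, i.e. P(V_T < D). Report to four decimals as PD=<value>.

d₁ = [ln(V₀/D) + (r + σ²/2)T] / (σ√T)
   = [ln(60.7284/21.2267) + (0.0228 + 0.5·0.4334²)·8.1051] / (0.4334·√8.1051)
   = [1.051152 + 0.946009] / 1.233866 = 1.618620
d₂ = d₁ − σ√T = 1.618620 − 1.233866 = 0.384754
risk-neutral PD = N(−d₂) = N(-0.384754) = 0.350210

PD=0.3502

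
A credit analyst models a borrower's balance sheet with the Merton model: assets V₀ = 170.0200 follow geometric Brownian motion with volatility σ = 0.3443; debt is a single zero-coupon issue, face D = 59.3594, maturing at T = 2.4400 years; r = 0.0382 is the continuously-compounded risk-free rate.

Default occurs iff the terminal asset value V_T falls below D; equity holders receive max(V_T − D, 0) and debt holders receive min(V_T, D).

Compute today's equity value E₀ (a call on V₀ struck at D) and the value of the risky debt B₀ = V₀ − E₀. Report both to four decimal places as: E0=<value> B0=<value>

E0=116.2416 B0=53.7784

d₁ = [ln(V₀/D) + (r + σ²/2)T] / (σ√T)
   = [ln(170.0200/59.3594) + (0.0382 + 0.5·0.3443²)·2.4400] / (0.3443·√2.4400)
   = [1.052306 + 0.237830] / 0.537814 = 2.398852
d₂ = d₁ − σ√T = 2.398852 − 0.537814 = 1.861038
N(d₁) = 0.991777,  N(d₂) = 0.968631,  e^(−rT) = 0.911004
E₀ = V₀·N(d₁) − D·e^(−rT)·N(d₂)
   = 170.0200·0.991777 − 59.3594·0.911004·0.968631 = 116.241579
B₀ = V₀ − E₀ = 170.0200 − 116.241579 = 53.778421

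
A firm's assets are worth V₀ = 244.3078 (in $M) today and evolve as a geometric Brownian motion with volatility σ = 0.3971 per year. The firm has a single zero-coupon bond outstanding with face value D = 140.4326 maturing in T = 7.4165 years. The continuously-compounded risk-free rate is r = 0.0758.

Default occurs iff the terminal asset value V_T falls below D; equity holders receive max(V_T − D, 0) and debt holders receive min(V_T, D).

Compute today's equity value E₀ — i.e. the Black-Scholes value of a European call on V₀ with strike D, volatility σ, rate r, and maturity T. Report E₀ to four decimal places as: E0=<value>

E0=175.0641

d₁ = [ln(V₀/D) + (r + σ²/2)T] / (σ√T)
   = [ln(244.3078/140.4326) + (0.0758 + 0.5·0.3971²)·7.4165] / (0.3971·√7.4165)
   = [0.553701 + 1.146919] / 1.081432 = 1.572562
d₂ = d₁ − σ√T = 1.572562 − 1.081432 = 0.491130
N(d₁) = 0.942090,  N(d₂) = 0.688333,  e^(−rT) = 0.569970
E₀ = V₀·N(d₁) − D·e^(−rT)·N(d₂)
   = 244.3078·0.942090 − 140.4326·0.569970·0.688333 = 175.064083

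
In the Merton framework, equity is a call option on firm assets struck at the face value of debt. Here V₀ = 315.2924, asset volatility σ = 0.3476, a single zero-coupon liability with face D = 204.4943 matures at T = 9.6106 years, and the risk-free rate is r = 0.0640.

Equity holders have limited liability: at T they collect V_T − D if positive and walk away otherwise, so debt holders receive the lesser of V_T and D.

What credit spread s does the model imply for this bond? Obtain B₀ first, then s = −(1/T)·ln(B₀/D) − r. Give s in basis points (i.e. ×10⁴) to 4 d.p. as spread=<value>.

d₁ = [ln(V₀/D) + (r + σ²/2)T] / (σ√T)
   = [ln(315.2924/204.4943) + (0.0640 + 0.5·0.3476²)·9.6106] / (0.3476·√9.6106)
   = [0.432960 + 1.195682] / 1.077594 = 1.511370
d₂ = d₁ − σ√T = 1.511370 − 1.077594 = 0.433776
N(d₁) = 0.934653,  N(d₂) = 0.667775,  e^(−rT) = 0.540599
E₀ = V₀·N(d₁) − D·e^(−rT)·N(d₂)
   = 315.2924·0.934653 − 204.4943·0.540599·0.667775 = 220.866933
B₀ = V₀ − E₀ = 315.2924 − 220.866933 = 94.425467
spread = −(1/T)·ln(B₀/D) − r = −(1/9.6106)·ln(94.425467/204.4943) − 0.0640 = 0.01640386
in basis points: 0.01640386 × 10⁴ = 164.0386 bp

spread=164.0386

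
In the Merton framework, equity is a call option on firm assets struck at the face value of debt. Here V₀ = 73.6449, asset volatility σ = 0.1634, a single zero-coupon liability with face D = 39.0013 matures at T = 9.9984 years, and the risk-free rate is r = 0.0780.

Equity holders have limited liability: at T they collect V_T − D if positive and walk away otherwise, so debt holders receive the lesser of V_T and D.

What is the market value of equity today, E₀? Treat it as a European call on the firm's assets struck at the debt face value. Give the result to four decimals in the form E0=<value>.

E0=55.7812

d₁ = [ln(V₀/D) + (r + σ²/2)T] / (σ√T)
   = [ln(73.6449/39.0013) + (0.0780 + 0.5·0.1634²)·9.9984] / (0.1634·√9.9984)
   = [0.635660 + 0.913352] / 0.516675 = 2.998040
d₂ = d₁ − σ√T = 2.998040 − 0.516675 = 2.481365
N(d₁) = 0.998641,  N(d₂) = 0.993456,  e^(−rT) = 0.458463
E₀ = V₀·N(d₁) − D·e^(−rT)·N(d₂)
   = 73.6449·0.998641 − 39.0013·0.458463·0.993456 = 55.781195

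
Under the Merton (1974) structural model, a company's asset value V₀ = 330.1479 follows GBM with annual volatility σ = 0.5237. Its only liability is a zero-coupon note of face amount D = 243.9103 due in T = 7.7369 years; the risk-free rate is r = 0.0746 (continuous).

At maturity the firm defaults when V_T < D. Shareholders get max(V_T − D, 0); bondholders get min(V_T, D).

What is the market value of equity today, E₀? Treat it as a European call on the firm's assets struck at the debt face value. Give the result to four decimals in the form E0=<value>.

E0=238.2814

d₁ = [ln(V₀/D) + (r + σ²/2)T] / (σ√T)
   = [ln(330.1479/243.9103) + (0.0746 + 0.5·0.5237²)·7.7369] / (0.5237·√7.7369)
   = [0.302740 + 1.638140] / 1.456686 = 1.332394
d₂ = d₁ − σ√T = 1.332394 − 1.456686 = -0.124292
N(d₁) = 0.908635,  N(d₂) = 0.450542,  e^(−rT) = 0.561484
E₀ = V₀·N(d₁) − D·e^(−rT)·N(d₂)
   = 330.1479·0.908635 − 243.9103·0.561484·0.450542 = 238.281368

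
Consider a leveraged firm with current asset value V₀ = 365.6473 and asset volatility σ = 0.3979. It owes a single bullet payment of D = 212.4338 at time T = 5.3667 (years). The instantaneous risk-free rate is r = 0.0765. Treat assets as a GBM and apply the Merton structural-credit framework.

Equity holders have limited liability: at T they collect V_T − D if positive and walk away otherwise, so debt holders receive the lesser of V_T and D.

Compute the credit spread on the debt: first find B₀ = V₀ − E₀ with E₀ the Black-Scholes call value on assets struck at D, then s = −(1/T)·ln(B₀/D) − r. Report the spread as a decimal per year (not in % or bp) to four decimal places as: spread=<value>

d₁ = [ln(V₀/D) + (r + σ²/2)T] / (σ√T)
   = [ln(365.6473/212.4338) + (0.0765 + 0.5·0.3979²)·5.3667] / (0.3979·√5.3667)
   = [0.543039 + 0.835392] / 0.921781 = 1.495400
d₂ = d₁ − σ√T = 1.495400 − 0.921781 = 0.573620
N(d₁) = 0.932595,  N(d₂) = 0.716887,  e^(−rT) = 0.663284
E₀ = V₀·N(d₁) − D·e^(−rT)·N(d₂)
   = 365.6473·0.932595 − 212.4338·0.663284·0.716887 = 239.988639
B₀ = V₀ − E₀ = 365.6473 − 239.988639 = 125.658661
spread = −(1/T)·ln(B₀/D) − r = −(1/5.3667)·ln(125.658661/212.4338) − 0.0765 = 0.02133689

spread=0.0213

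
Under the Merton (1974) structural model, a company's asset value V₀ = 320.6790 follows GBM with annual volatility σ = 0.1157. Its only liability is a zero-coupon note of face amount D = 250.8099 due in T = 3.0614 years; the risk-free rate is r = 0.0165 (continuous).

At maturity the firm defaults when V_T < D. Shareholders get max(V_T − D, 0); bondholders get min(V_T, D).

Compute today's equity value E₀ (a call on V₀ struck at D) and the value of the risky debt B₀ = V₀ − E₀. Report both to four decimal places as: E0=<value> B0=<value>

d₁ = [ln(V₀/D) + (r + σ²/2)T] / (σ√T)
   = [ln(320.6790/250.8099) + (0.0165 + 0.5·0.1157²)·3.0614] / (0.1157·√3.0614)
   = [0.245745 + 0.071004] / 0.202439 = 1.564667
d₂ = d₁ − σ√T = 1.564667 − 0.202439 = 1.362229
N(d₁) = 0.941170,  N(d₂) = 0.913437,  e^(−rT) = 0.950741
E₀ = V₀·N(d₁) − D·e^(−rT)·N(d₂)
   = 320.6790·0.941170 − 250.8099·0.950741·0.913437 = 83.999310
B₀ = V₀ − E₀ = 320.6790 − 83.999310 = 236.679690

E0=83.9993 B0=236.6797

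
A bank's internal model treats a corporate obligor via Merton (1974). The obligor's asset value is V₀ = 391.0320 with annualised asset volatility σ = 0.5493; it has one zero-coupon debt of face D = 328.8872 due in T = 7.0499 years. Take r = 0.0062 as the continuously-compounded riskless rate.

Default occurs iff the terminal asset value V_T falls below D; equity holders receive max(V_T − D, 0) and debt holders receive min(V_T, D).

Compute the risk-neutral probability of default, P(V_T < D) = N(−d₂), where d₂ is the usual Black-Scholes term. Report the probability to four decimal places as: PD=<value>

PD=0.7192

d₁ = [ln(V₀/D) + (r + σ²/2)T] / (σ√T)
   = [ln(391.0320/328.8872) + (0.0062 + 0.5·0.5493²)·7.0499] / (0.5493·√7.0499)
   = [0.173075 + 1.107294] / 1.458482 = 0.877878
d₂ = d₁ − σ√T = 0.877878 − 1.458482 = -0.580604
risk-neutral PD = N(−d₂) = N(0.580604) = 0.719246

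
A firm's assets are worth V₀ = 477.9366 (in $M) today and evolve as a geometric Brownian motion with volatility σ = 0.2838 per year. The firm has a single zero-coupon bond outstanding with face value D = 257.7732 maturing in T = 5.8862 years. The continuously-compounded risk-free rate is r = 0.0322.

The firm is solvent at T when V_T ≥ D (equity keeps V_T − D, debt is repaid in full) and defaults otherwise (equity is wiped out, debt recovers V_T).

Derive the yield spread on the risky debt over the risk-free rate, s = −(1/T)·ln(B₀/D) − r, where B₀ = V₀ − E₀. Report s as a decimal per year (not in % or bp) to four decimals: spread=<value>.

spread=0.0103

d₁ = [ln(V₀/D) + (r + σ²/2)T] / (σ√T)
   = [ln(477.9366/257.7732) + (0.0322 + 0.5·0.2838²)·5.8862] / (0.2838·√5.8862)
   = [0.617398 + 0.426580] / 0.688541 = 1.516217
d₂ = d₁ − σ√T = 1.516217 − 0.688541 = 0.827676
N(d₁) = 0.935268,  N(d₂) = 0.796073,  e^(−rT) = 0.827343
E₀ = V₀·N(d₁) − D·e^(−rT)·N(d₂)
   = 477.9366·0.935268 − 257.7732·0.827343·0.796073 = 277.222671
B₀ = V₀ − E₀ = 477.9366 − 277.222671 = 200.713929
spread = −(1/T)·ln(B₀/D) − r = −(1/5.8862)·ln(200.713929/257.7732) − 0.0322 = 0.01030611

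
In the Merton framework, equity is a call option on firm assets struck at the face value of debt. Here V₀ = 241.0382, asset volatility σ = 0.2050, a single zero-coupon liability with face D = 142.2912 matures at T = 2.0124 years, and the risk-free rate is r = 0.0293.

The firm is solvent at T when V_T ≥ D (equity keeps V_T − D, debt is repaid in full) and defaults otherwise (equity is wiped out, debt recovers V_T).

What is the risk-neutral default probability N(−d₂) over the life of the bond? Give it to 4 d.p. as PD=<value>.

PD=0.0308

d₁ = [ln(V₀/D) + (r + σ²/2)T] / (σ√T)
   = [ln(241.0382/142.2912) + (0.0293 + 0.5·0.2050²)·2.0124] / (0.2050·√2.0124)
   = [0.527080 + 0.101249] / 0.290811 = 2.160607
d₂ = d₁ − σ√T = 2.160607 − 0.290811 = 1.869796
risk-neutral PD = N(−d₂) = N(-1.869796) = 0.030756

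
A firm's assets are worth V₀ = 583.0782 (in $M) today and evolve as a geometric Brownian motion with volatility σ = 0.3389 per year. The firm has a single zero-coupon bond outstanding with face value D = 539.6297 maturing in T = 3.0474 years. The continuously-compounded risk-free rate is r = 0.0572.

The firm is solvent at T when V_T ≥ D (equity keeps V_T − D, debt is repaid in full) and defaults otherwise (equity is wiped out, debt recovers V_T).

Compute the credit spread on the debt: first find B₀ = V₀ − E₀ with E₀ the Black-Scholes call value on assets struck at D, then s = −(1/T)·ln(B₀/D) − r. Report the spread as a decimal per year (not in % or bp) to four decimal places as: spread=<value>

d₁ = [ln(V₀/D) + (r + σ²/2)T] / (σ√T)
   = [ln(583.0782/539.6297) + (0.0572 + 0.5·0.3389²)·3.0474] / (0.3389·√3.0474)
   = [0.077438 + 0.349313] / 0.591611 = 0.721338
d₂ = d₁ − σ√T = 0.721338 − 0.591611 = 0.129726
N(d₁) = 0.764649,  N(d₂) = 0.551609,  e^(−rT) = 0.840035
E₀ = V₀·N(d₁) − D·e^(−rT)·N(d₂)
   = 583.0782·0.764649 − 539.6297·0.840035·0.551609 = 195.801602
B₀ = V₀ − E₀ = 583.0782 − 195.801602 = 387.276598
spread = −(1/T)·ln(B₀/D) − r = −(1/3.0474)·ln(387.276598/539.6297) − 0.0572 = 0.05166133

spread=0.0517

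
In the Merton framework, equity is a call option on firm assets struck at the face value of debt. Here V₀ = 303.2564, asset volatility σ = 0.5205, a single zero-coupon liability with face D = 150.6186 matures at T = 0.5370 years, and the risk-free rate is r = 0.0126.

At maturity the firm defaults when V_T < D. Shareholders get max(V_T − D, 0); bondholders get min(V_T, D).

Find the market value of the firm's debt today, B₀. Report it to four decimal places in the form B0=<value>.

d₁ = [ln(V₀/D) + (r + σ²/2)T] / (σ√T)
   = [ln(303.2564/150.6186) + (0.0126 + 0.5·0.5205²)·0.5370] / (0.5205·√0.5370)
   = [0.699828 + 0.079508] / 0.381424 = 2.043228
d₂ = d₁ − σ√T = 2.043228 − 0.381424 = 1.661805
N(d₁) = 0.979485,  N(d₂) = 0.951724,  e^(−rT) = 0.993257
E₀ = V₀·N(d₁) − D·e^(−rT)·N(d₂)
   = 303.2564·0.979485 − 150.6186·0.993257·0.951724 = 154.654425
B₀ = V₀ − E₀ = 303.2564 − 154.654425 = 148.601975

B0=148.6020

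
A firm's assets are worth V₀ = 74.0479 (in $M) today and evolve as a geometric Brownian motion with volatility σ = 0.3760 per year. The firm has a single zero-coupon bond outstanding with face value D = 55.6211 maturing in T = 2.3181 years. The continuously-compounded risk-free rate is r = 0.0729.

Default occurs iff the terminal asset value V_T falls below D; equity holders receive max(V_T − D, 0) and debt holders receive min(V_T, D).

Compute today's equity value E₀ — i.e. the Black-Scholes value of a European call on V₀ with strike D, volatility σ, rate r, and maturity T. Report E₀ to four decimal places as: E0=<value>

E0=31.0716

d₁ = [ln(V₀/D) + (r + σ²/2)T] / (σ√T)
   = [ln(74.0479/55.6211) + (0.0729 + 0.5·0.3760²)·2.3181] / (0.3760·√2.3181)
   = [0.286150 + 0.332851] / 0.572472 = 1.081278
d₂ = d₁ − σ√T = 1.081278 − 0.572472 = 0.508806
N(d₁) = 0.860213,  N(d₂) = 0.694556,  e^(−rT) = 0.844518
E₀ = V₀·N(d₁) − D·e^(−rT)·N(d₂)
   = 74.0479·0.860213 − 55.6211·0.844518·0.694556 = 31.071599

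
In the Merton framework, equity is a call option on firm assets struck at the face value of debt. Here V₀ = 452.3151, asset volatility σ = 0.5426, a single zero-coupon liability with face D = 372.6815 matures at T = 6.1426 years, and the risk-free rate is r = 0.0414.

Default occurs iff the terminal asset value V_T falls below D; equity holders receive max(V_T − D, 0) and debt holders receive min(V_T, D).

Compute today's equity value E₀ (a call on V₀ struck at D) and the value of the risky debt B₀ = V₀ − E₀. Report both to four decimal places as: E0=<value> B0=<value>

d₁ = [ln(V₀/D) + (r + σ²/2)T] / (σ√T)
   = [ln(452.3151/372.6815) + (0.0414 + 0.5·0.5426²)·6.1426] / (0.5426·√6.1426)
   = [0.193655 + 1.158540] / 1.344794 = 1.005503
d₂ = d₁ − σ√T = 1.005503 − 1.344794 = -0.339292
N(d₁) = 0.842673,  N(d₂) = 0.367195,  e^(−rT) = 0.775456
E₀ = V₀·N(d₁) − D·e^(−rT)·N(d₂)
   = 452.3151·0.842673 − 372.6815·0.775456·0.367195 = 275.034835
B₀ = V₀ − E₀ = 452.3151 − 275.034835 = 177.280265

E0=275.0348 B0=177.2803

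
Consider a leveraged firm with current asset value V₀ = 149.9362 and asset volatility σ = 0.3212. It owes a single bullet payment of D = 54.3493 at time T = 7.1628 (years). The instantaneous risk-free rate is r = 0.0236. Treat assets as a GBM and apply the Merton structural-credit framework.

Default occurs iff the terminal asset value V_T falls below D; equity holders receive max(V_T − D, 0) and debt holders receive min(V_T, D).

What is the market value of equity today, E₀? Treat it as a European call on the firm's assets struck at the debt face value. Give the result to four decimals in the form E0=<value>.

E0=106.6165

d₁ = [ln(V₀/D) + (r + σ²/2)T] / (σ√T)
   = [ln(149.9362/54.3493) + (0.0236 + 0.5·0.3212²)·7.1628] / (0.3212·√7.1628)
   = [1.014778 + 0.538533] / 0.859641 = 1.806931
d₂ = d₁ − σ√T = 1.806931 − 0.859641 = 0.947290
N(d₁) = 0.964613,  N(d₂) = 0.828255,  e^(−rT) = 0.844473
E₀ = V₀·N(d₁) − D·e^(−rT)·N(d₂)
   = 149.9362·0.964613 − 54.3493·0.844473·0.828255 = 106.616464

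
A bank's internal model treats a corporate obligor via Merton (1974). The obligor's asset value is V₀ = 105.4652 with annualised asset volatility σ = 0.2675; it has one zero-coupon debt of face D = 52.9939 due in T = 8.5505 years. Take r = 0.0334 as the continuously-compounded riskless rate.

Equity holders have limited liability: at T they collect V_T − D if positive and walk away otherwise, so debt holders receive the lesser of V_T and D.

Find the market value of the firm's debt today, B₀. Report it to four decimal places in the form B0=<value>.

d₁ = [ln(V₀/D) + (r + σ²/2)T] / (σ√T)
   = [ln(105.4652/52.9939) + (0.0334 + 0.5·0.2675²)·8.5505] / (0.2675·√8.5505)
   = [0.688204 + 0.591508] / 0.782203 = 1.636035
d₂ = d₁ − σ√T = 1.636035 − 0.782203 = 0.853832
N(d₁) = 0.949084,  N(d₂) = 0.803401,  e^(−rT) = 0.751573
E₀ = V₀·N(d₁) − D·e^(−rT)·N(d₂)
   = 105.4652·0.949084 − 52.9939·0.751573·0.803401 = 68.096830
B₀ = V₀ − E₀ = 105.4652 − 68.096830 = 37.368370

B0=37.3684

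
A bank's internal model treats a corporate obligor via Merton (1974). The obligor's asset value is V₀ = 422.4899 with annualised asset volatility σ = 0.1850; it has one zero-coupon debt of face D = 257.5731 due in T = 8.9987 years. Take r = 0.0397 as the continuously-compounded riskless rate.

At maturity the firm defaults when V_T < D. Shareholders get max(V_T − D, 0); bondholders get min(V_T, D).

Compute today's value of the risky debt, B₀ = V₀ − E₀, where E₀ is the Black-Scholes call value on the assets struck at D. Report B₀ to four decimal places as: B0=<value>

B0=176.1749

d₁ = [ln(V₀/D) + (r + σ²/2)T] / (σ√T)
   = [ln(422.4899/257.5731) + (0.0397 + 0.5·0.1850²)·8.9987] / (0.1850·√8.9987)
   = [0.494862 + 0.511239] / 0.554960 = 1.812925
d₂ = d₁ − σ√T = 1.812925 − 0.554960 = 1.257965
N(d₁) = 0.965078,  N(d₂) = 0.895798,  e^(−rT) = 0.699599
E₀ = V₀·N(d₁) − D·e^(−rT)·N(d₂)
   = 422.4899·0.965078 − 257.5731·0.699599·0.895798 = 246.315036
B₀ = V₀ − E₀ = 422.4899 − 246.315036 = 176.174864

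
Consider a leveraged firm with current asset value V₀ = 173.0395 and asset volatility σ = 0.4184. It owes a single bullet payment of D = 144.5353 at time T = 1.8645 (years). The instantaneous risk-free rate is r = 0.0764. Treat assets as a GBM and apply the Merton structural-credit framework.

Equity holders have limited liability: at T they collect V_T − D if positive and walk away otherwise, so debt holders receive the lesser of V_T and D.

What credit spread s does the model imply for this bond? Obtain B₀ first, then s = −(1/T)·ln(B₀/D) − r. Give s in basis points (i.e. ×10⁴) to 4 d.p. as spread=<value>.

d₁ = [ln(V₀/D) + (r + σ²/2)T] / (σ√T)
   = [ln(173.0395/144.5353) + (0.0764 + 0.5·0.4184²)·1.8645] / (0.4184·√1.8645)
   = [0.179996 + 0.305646] / 0.571311 = 0.850048
d₂ = d₁ − σ√T = 0.850048 − 0.571311 = 0.278737
N(d₁) = 0.802351,  N(d₂) = 0.609777,  e^(−rT) = 0.867233
E₀ = V₀·N(d₁) − D·e^(−rT)·N(d₂)
   = 173.0395·0.802351 − 144.5353·0.867233·0.609777 = 62.405482
B₀ = V₀ − E₀ = 173.0395 − 62.405482 = 110.634018
spread = −(1/T)·ln(B₀/D) − r = −(1/1.8645)·ln(110.634018/144.5353) − 0.0764 = 0.06696077
in basis points: 0.06696077 × 10⁴ = 669.6077 bp

spread=669.6077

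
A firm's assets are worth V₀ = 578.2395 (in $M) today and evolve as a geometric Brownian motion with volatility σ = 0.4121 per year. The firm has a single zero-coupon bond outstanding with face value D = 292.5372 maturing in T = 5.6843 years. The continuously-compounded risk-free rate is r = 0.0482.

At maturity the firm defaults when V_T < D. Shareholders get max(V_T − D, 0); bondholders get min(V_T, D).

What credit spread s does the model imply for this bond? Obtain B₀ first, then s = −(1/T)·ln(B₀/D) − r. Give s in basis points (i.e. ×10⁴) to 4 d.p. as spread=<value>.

spread=242.8923

d₁ = [ln(V₀/D) + (r + σ²/2)T] / (σ√T)
   = [ln(578.2395/292.5372) + (0.0482 + 0.5·0.4121²)·5.6843] / (0.4121·√5.6843)
   = [0.681396 + 0.756655] / 0.982519 = 1.463637
d₂ = d₁ − σ√T = 1.463637 − 0.982519 = 0.481118
N(d₁) = 0.928353,  N(d₂) = 0.684784,  e^(−rT) = 0.760345
E₀ = V₀·N(d₁) − D·e^(−rT)·N(d₂)
   = 578.2395·0.928353 − 292.5372·0.760345·0.684784 = 384.494800
B₀ = V₀ − E₀ = 578.2395 − 384.494800 = 193.744700
spread = −(1/T)·ln(B₀/D) − r = −(1/5.6843)·ln(193.744700/292.5372) − 0.0482 = 0.02428923
in basis points: 0.02428923 × 10⁴ = 242.8923 bp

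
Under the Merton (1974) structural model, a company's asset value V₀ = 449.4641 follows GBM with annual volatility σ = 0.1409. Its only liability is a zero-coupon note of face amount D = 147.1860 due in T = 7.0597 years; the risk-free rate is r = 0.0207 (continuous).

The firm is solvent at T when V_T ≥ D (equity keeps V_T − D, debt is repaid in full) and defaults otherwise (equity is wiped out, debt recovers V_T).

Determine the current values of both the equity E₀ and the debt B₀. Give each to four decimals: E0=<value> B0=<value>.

E0=322.2980 B0=127.1661

d₁ = [ln(V₀/D) + (r + σ²/2)T] / (σ√T)
   = [ln(449.4641/147.1860) + (0.0207 + 0.5·0.1409²)·7.0597] / (0.1409·√7.0597)
   = [1.116359 + 0.216213] / 0.374373 = 3.559480
d₂ = d₁ − σ√T = 3.559480 − 0.374373 = 3.185108
N(d₁) = 0.999814,  N(d₂) = 0.999276,  e^(−rT) = 0.864040
E₀ = V₀·N(d₁) − D·e^(−rT)·N(d₂)
   = 449.4641·0.999814 − 147.1860·0.864040·0.999276 = 322.297957
B₀ = V₀ − E₀ = 449.4641 − 322.297957 = 127.166143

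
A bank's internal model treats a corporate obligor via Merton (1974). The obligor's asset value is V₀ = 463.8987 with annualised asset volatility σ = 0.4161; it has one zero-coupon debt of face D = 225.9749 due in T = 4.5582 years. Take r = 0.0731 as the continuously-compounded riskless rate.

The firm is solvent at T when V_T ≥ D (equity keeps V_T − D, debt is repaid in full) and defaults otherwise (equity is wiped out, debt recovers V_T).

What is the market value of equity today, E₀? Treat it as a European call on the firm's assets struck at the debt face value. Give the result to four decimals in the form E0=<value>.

E0=315.1547

d₁ = [ln(V₀/D) + (r + σ²/2)T] / (σ√T)
   = [ln(463.8987/225.9749) + (0.0731 + 0.5·0.4161²)·4.5582] / (0.4161·√4.5582)
   = [0.719242 + 0.727806] / 0.888371 = 1.628878
d₂ = d₁ − σ√T = 1.628878 − 0.888371 = 0.740507
N(d₁) = 0.948331,  N(d₂) = 0.770504,  e^(−rT) = 0.716624
E₀ = V₀·N(d₁) − D·e^(−rT)·N(d₂)
   = 463.8987·0.948331 − 225.9749·0.716624·0.770504 = 315.154737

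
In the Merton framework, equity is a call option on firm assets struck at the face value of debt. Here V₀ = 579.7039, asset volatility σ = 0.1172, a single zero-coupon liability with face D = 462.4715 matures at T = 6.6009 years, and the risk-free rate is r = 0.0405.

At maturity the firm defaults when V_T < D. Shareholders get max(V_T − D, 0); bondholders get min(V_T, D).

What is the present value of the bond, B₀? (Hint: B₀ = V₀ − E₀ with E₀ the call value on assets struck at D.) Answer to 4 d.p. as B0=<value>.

d₁ = [ln(V₀/D) + (r + σ²/2)T] / (σ√T)
   = [ln(579.7039/462.4715) + (0.0405 + 0.5·0.1172²)·6.6009] / (0.1172·√6.6009)
   = [0.225933 + 0.312671] / 0.301113 = 1.788710
d₂ = d₁ − σ√T = 1.788710 − 0.301113 = 1.487597
N(d₁) = 0.963169,  N(d₂) = 0.931571,  e^(−rT) = 0.765416
E₀ = V₀·N(d₁) − D·e^(−rT)·N(d₂)
   = 579.7039·0.963169 − 462.4715·0.765416·0.931571 = 228.592647
B₀ = V₀ − E₀ = 579.7039 − 228.592647 = 351.111253

B0=351.1113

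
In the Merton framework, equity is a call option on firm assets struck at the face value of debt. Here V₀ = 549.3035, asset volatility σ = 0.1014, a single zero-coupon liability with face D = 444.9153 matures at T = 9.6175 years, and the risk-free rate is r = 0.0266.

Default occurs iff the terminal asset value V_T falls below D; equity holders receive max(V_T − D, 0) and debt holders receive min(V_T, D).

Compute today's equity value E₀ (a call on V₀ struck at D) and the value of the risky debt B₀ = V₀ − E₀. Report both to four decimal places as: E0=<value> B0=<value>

E0=208.9385 B0=340.3650

d₁ = [ln(V₀/D) + (r + σ²/2)T] / (σ√T)
   = [ln(549.3035/444.9153) + (0.0266 + 0.5·0.1014²)·9.6175] / (0.1014·√9.6175)
   = [0.210767 + 0.305269] / 0.314463 = 1.641009
d₂ = d₁ − σ√T = 1.641009 − 0.314463 = 1.326546
N(d₁) = 0.949602,  N(d₂) = 0.907671,  e^(−rT) = 0.774277
E₀ = V₀·N(d₁) − D·e^(−rT)·N(d₂)
   = 549.3035·0.949602 − 444.9153·0.774277·0.907671 = 208.938455
B₀ = V₀ − E₀ = 549.3035 − 208.938455 = 340.365045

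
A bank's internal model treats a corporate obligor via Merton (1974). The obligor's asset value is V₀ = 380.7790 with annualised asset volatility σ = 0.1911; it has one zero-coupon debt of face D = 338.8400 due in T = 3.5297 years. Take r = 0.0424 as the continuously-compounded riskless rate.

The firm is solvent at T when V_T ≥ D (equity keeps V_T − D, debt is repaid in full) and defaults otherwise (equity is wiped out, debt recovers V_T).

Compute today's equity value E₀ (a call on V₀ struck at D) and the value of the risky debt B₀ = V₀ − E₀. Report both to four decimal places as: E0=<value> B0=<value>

E0=104.8083 B0=275.9707

d₁ = [ln(V₀/D) + (r + σ²/2)T] / (σ√T)
   = [ln(380.7790/338.8400) + (0.0424 + 0.5·0.1911²)·3.5297] / (0.1911·√3.5297)
   = [0.116691 + 0.214110] / 0.359029 = 0.921378
d₂ = d₁ − σ√T = 0.921378 − 0.359029 = 0.562349
N(d₁) = 0.821573,  N(d₂) = 0.713061,  e^(−rT) = 0.861001
E₀ = V₀·N(d₁) − D·e^(−rT)·N(d₂)
   = 380.7790·0.821573 − 338.8400·0.861001·0.713061 = 104.808346
B₀ = V₀ − E₀ = 380.7790 − 104.808346 = 275.970654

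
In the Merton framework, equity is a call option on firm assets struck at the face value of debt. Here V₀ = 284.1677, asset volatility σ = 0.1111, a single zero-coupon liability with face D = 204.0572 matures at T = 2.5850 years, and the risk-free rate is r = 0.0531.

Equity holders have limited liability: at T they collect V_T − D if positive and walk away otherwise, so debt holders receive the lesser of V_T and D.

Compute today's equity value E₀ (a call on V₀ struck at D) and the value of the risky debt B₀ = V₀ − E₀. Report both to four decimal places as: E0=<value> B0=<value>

d₁ = [ln(V₀/D) + (r + σ²/2)T] / (σ√T)
   = [ln(284.1677/204.0572) + (0.0531 + 0.5·0.1111²)·2.5850] / (0.1111·√2.5850)
   = [0.331164 + 0.153217] / 0.178626 = 2.711709
d₂ = d₁ − σ√T = 2.711709 − 0.178626 = 2.533083
N(d₁) = 0.996653,  N(d₂) = 0.994347,  e^(−rT) = 0.871740
E₀ = V₀·N(d₁) − D·e^(−rT)·N(d₂)
   = 284.1677·0.996653 − 204.0572·0.871740·0.994347 = 106.337325
B₀ = V₀ − E₀ = 284.1677 − 106.337325 = 177.830375

E0=106.3373 B0=177.8304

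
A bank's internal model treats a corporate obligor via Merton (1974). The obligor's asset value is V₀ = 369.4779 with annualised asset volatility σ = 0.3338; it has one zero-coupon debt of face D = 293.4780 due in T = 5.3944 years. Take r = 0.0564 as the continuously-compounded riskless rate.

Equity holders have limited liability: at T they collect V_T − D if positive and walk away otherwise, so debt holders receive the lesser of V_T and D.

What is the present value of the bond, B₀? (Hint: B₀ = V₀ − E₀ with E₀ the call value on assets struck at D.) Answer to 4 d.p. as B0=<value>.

d₁ = [ln(V₀/D) + (r + σ²/2)T] / (σ√T)
   = [ln(369.4779/293.4780) + (0.0564 + 0.5·0.3338²)·5.3944] / (0.3338·√5.3944)
   = [0.230288 + 0.604773] / 0.775279 = 1.077111
d₂ = d₁ − σ√T = 1.077111 − 0.775279 = 0.301832
N(d₁) = 0.859285,  N(d₂) = 0.618610,  e^(−rT) = 0.737681
E₀ = V₀·N(d₁) − D·e^(−rT)·N(d₂)
   = 369.4779·0.859285 − 293.4780·0.737681·0.618610 = 183.561914
B₀ = V₀ − E₀ = 369.4779 − 183.561914 = 185.915986

B0=185.9160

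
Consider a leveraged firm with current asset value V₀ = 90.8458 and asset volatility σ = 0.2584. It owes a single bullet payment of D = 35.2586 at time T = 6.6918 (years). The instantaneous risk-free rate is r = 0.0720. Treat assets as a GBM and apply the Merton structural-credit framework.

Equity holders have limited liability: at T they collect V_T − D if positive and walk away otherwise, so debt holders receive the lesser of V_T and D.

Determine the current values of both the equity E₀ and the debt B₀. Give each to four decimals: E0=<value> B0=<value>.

d₁ = [ln(V₀/D) + (r + σ²/2)T] / (σ√T)
   = [ln(90.8458/35.2586) + (0.0720 + 0.5·0.2584²)·6.6918] / (0.2584·√6.6918)
   = [0.946454 + 0.705217] / 0.668442 = 2.470925
d₂ = d₁ − σ√T = 2.470925 − 0.668442 = 1.802483
N(d₁) = 0.993262,  N(d₂) = 0.964265,  e^(−rT) = 0.617665
E₀ = V₀·N(d₁) − D·e^(−rT)·N(d₂)
   = 90.8458·0.993262 − 35.2586·0.617665·0.964265 = 69.233903
B₀ = V₀ − E₀ = 90.8458 − 69.233903 = 21.611897

E0=69.2339 B0=21.6119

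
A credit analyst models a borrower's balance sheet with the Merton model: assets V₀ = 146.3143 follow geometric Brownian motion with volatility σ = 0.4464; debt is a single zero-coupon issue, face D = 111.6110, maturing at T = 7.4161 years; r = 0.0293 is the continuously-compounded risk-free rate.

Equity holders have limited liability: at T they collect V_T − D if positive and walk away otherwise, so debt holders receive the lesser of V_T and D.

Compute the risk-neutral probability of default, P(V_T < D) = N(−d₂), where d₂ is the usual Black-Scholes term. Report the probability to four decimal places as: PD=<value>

d₁ = [ln(V₀/D) + (r + σ²/2)T] / (σ√T)
   = [ln(146.3143/111.6110) + (0.0293 + 0.5·0.4464²)·7.4161] / (0.4464·√7.4161)
   = [0.270737 + 0.956206] / 1.215660 = 1.009282
d₂ = d₁ − σ√T = 1.009282 − 1.215660 = -0.206378
risk-neutral PD = N(−d₂) = N(0.206378) = 0.581752

PD=0.5818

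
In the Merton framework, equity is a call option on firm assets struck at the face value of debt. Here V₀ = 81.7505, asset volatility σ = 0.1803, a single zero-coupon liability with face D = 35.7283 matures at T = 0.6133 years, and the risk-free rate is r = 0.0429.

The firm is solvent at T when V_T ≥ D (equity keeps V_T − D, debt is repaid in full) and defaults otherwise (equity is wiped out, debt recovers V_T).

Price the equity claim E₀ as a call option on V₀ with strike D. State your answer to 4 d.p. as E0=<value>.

E0=46.9500

d₁ = [ln(V₀/D) + (r + σ²/2)T] / (σ√T)
   = [ln(81.7505/35.7283) + (0.0429 + 0.5·0.1803²)·0.6133] / (0.1803·√0.6133)
   = [0.827729 + 0.036279] / 0.141199 = 6.119072
d₂ = d₁ − σ√T = 6.119072 − 0.141199 = 5.977873
N(d₁) = 1.000000,  N(d₂) = 1.000000,  e^(−rT) = 0.974033
E₀ = V₀·N(d₁) − D·e^(−rT)·N(d₂)
   = 81.7505·1.000000 − 35.7283·0.974033·1.000000 = 46.949973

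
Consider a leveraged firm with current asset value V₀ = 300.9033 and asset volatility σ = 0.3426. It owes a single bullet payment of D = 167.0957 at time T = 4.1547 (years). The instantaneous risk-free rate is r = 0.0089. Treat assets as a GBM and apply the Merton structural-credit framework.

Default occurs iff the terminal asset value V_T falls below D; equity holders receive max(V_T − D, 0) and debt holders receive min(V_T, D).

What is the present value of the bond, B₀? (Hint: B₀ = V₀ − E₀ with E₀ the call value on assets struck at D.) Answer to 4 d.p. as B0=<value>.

d₁ = [ln(V₀/D) + (r + σ²/2)T] / (σ√T)
   = [ln(300.9033/167.0957) + (0.0089 + 0.5·0.3426²)·4.1547] / (0.3426·√4.1547)
   = [0.588222 + 0.280805] / 0.698324 = 1.244447
d₂ = d₁ − σ√T = 1.244447 − 0.698324 = 0.546122
N(d₁) = 0.893332,  N(d₂) = 0.707509,  e^(−rT) = 0.963698
E₀ = V₀·N(d₁) − D·e^(−rT)·N(d₂)
   = 300.9033·0.893332 − 167.0957·0.963698·0.707509 = 154.876572
B₀ = V₀ − E₀ = 300.9033 − 154.876572 = 146.026728

B0=146.0267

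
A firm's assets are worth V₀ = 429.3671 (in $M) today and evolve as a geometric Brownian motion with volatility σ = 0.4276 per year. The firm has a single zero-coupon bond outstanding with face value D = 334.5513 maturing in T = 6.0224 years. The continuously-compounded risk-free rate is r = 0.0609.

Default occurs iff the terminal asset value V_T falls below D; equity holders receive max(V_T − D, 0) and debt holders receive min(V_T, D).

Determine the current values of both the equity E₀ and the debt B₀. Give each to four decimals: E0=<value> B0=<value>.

E0=250.5239 B0=178.8432

d₁ = [ln(V₀/D) + (r + σ²/2)T] / (σ√T)
   = [ln(429.3671/334.5513) + (0.0609 + 0.5·0.4276²)·6.0224] / (0.4276·√6.0224)
   = [0.249522 + 0.917337] / 1.049355 = 1.111977
d₂ = d₁ − σ√T = 1.111977 − 1.049355 = 0.062622
N(d₁) = 0.866926,  N(d₂) = 0.524966,  e^(−rT) = 0.692973
E₀ = V₀·N(d₁) − D·e^(−rT)·N(d₂)
   = 429.3671·0.866926 − 334.5513·0.692973·0.524966 = 250.523938
B₀ = V₀ − E₀ = 429.3671 − 250.523938 = 178.843162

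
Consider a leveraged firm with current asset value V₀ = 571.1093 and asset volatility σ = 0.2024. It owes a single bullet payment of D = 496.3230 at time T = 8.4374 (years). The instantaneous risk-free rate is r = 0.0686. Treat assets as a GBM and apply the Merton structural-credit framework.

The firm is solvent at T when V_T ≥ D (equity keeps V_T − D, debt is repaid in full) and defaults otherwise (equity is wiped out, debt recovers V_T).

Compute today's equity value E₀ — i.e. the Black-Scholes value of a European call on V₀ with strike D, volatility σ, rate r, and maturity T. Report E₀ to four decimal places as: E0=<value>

d₁ = [ln(V₀/D) + (r + σ²/2)T] / (σ√T)
   = [ln(571.1093/496.3230) + (0.0686 + 0.5·0.2024²)·8.4374] / (0.2024·√8.4374)
   = [0.140354 + 0.751628] / 0.587915 = 1.517194
d₂ = d₁ − σ√T = 1.517194 − 0.587915 = 0.929278
N(d₁) = 0.935391,  N(d₂) = 0.823628,  e^(−rT) = 0.560567
E₀ = V₀·N(d₁) − D·e^(−rT)·N(d₂)
   = 571.1093·0.935391 − 496.3230·0.560567·0.823628 = 305.058810

E0=305.0588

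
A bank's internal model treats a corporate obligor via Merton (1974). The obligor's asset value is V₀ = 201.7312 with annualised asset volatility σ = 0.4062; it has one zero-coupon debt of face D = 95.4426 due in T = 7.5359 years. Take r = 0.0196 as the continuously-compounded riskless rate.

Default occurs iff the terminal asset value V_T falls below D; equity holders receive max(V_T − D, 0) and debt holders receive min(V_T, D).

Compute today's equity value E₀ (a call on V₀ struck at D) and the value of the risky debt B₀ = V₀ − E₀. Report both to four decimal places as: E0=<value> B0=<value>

E0=135.0640 B0=66.6672

d₁ = [ln(V₀/D) + (r + σ²/2)T] / (σ√T)
   = [ln(201.7312/95.4426) + (0.0196 + 0.5·0.4062²)·7.5359] / (0.4062·√7.5359)
   = [0.748411 + 0.769410] / 1.115084 = 1.361172
d₂ = d₁ − σ√T = 1.361172 − 1.115084 = 0.246088
N(d₁) = 0.913270,  N(d₂) = 0.597193,  e^(−rT) = 0.862687
E₀ = V₀·N(d₁) − D·e^(−rT)·N(d₂)
   = 201.7312·0.913270 − 95.4426·0.862687·0.597193 = 135.063997
B₀ = V₀ − E₀ = 201.7312 − 135.063997 = 66.667203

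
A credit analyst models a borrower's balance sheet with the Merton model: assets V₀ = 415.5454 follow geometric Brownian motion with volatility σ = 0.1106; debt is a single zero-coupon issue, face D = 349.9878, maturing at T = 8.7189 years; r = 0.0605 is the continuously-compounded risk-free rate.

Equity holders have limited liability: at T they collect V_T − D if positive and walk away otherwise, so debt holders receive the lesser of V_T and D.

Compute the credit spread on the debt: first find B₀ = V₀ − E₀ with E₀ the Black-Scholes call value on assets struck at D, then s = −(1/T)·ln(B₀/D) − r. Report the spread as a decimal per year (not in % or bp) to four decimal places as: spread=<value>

spread=0.0003

d₁ = [ln(V₀/D) + (r + σ²/2)T] / (σ√T)
   = [ln(415.5454/349.9878) + (0.0605 + 0.5·0.1106²)·8.7189] / (0.1106·√8.7189)
   = [0.171694 + 0.580820] / 0.326577 = 2.304243
d₂ = d₁ − σ√T = 2.304243 − 0.326577 = 1.977666
N(d₁) = 0.989395,  N(d₂) = 0.976017,  e^(−rT) = 0.590082
E₀ = V₀·N(d₁) − D·e^(−rT)·N(d₂)
   = 415.5454·0.989395 − 349.9878·0.590082·0.976017 = 209.570232
B₀ = V₀ − E₀ = 415.5454 − 209.570232 = 205.975168
spread = −(1/T)·ln(B₀/D) − r = −(1/8.7189)·ln(205.975168/349.9878) − 0.0605 = 0.00030385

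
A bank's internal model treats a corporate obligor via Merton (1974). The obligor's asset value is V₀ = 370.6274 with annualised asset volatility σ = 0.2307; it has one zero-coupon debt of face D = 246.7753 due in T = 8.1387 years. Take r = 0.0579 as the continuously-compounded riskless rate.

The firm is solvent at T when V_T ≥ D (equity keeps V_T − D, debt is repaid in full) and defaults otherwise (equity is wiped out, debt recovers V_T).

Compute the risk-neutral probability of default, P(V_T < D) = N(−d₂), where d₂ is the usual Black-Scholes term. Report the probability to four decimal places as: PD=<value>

PD=0.1575

d₁ = [ln(V₀/D) + (r + σ²/2)T] / (σ√T)
   = [ln(370.6274/246.7753) + (0.0579 + 0.5·0.2307²)·8.1387] / (0.2307·√8.1387)
   = [0.406719 + 0.687812] / 0.658150 = 1.663041
d₂ = d₁ − σ√T = 1.663041 − 0.658150 = 1.004890
risk-neutral PD = N(−d₂) = N(-1.004890) = 0.157475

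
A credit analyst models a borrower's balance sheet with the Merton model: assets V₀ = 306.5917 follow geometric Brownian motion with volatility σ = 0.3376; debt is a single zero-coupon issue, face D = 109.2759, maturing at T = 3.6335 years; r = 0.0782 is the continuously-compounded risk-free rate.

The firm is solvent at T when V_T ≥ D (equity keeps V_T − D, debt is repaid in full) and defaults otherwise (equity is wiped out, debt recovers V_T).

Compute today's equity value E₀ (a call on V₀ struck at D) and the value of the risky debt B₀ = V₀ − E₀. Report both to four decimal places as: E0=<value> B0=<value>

d₁ = [ln(V₀/D) + (r + σ²/2)T] / (σ√T)
   = [ln(306.5917/109.2759) + (0.0782 + 0.5·0.3376²)·3.6335] / (0.3376·√3.6335)
   = [1.031641 + 0.491202] / 0.643524 = 2.366410
d₂ = d₁ − σ√T = 2.366410 − 0.643524 = 1.722886
N(d₁) = 0.991019,  N(d₂) = 0.957545,  e^(−rT) = 0.752661
E₀ = V₀·N(d₁) − D·e^(−rT)·N(d₂)
   = 306.5917·0.991019 − 109.2759·0.752661·0.957545 = 225.082305
B₀ = V₀ − E₀ = 306.5917 − 225.082305 = 81.509395

E0=225.0823 B0=81.5094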